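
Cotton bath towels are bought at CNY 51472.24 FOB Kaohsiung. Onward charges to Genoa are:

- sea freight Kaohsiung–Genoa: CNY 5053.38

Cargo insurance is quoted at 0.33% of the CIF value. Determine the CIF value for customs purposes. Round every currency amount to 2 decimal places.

CIF value: CNY 56712.77

Let C be the CIF value. C = FOB price + freight + 0.33% × C
C − 0.33% × C = 51472.24 + 5053.38
0.9967 × C = 56525.62
C = 56525.62 / 0.9967 = 56712.77
Insurance premium = 0.33% × 56712.77 = 187.15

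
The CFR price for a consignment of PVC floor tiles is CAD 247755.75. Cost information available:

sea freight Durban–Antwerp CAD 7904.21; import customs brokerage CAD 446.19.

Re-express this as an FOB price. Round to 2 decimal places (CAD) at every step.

Not relevant to the conversion: brokerage — on the buyer under both terms; not part of either seller's price.
From CFR to FOB, the seller no longer bears: freight.
FOB price = 247755.75 − 7904.21 = 239851.54

FOB price: CAD 239851.54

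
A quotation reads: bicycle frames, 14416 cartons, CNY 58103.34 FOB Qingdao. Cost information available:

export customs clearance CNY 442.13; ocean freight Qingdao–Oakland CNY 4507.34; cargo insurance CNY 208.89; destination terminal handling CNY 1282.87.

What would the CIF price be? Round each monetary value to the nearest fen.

Not relevant to the conversion: export clearance — on the seller under both FOB and CIF; already in the FOB price and stays in the CIF price. destination terminal — on the buyer under both terms; not part of either seller's price.
From FOB to CIF, the seller additionally bears: freight, insurance.
CIF price = 58103.34 + 4507.34 + 208.89 = 62819.57

CIF price: CNY 62819.57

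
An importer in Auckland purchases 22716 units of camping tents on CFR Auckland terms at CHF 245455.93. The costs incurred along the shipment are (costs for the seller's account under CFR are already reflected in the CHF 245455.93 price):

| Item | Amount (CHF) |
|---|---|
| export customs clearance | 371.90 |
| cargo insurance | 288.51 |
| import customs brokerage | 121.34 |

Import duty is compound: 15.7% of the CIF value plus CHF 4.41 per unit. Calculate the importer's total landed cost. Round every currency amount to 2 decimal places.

CFR: the seller pays costs through ocean freight to the destination port, but not insurance.
Already in the invoice (seller's account under CFR): export clearance — exclude.
CIF value = CFR price + insurance = 245455.93 + 288.51 = 245744.44
Ad valorem component: 245744.44 × 15.7% = 38581.88
Specific component: 22716 × 4.41 = 100177.56
Import duty = 38581.88 + 100177.56 = 138759.44
Buyer bears: insurance 288.51 + brokerage 121.34 + duty 138759.44 = 139169.29
Landed cost = invoice 245455.93 + 139169.29 = 384625.22

Total landed cost: CHF 384625.22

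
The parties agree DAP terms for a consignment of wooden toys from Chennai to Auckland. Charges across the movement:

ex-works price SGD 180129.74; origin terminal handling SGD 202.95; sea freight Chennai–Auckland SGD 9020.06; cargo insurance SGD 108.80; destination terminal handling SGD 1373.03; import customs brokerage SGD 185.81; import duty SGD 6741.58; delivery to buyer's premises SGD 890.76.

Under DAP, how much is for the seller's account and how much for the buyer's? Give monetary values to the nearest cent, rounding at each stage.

DAP: the seller bears all costs to the named destination except import duty and clearance.
Seller's account: goods 180129.74 + origin terminal 202.95 + freight 9020.06 + insurance 108.80 + destination terminal 1373.03 + delivery 890.76 = 191725.34
Buyer's account: brokerage 185.81 + duty 6741.58 = 6927.39

Seller: SGD 191725.34; buyer: SGD 6927.39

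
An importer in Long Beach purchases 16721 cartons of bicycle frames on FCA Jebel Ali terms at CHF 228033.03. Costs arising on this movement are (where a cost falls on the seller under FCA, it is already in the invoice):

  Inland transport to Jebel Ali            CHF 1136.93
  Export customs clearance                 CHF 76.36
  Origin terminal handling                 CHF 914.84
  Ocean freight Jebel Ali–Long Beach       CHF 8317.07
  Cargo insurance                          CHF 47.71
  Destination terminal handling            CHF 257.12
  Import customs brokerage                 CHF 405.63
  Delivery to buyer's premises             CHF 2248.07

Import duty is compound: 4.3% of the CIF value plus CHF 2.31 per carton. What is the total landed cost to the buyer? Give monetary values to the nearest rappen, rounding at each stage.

FCA: the seller delivers export-cleared goods to the carrier; the buyer bears costs from that point.
Already in the invoice (seller's account under FCA): inland to port, export clearance — exclude.
CIF value = FCA price + origin terminal + freight + insurance = 228033.03 + 914.84 + 8317.07 + 47.71 = 237312.65
Ad valorem component: 237312.65 × 4.3% = 10204.44
Specific component: 16721 × 2.31 = 38625.51
Import duty = 10204.44 + 38625.51 = 48829.95
Buyer bears: origin terminal 914.84 + freight 8317.07 + insurance 47.71 + destination terminal 257.12 + brokerage 405.63 + delivery 2248.07 + duty 48829.95 = 61020.39
Landed cost = invoice 228033.03 + 61020.39 = 289053.42

Total landed cost: CHF 289053.42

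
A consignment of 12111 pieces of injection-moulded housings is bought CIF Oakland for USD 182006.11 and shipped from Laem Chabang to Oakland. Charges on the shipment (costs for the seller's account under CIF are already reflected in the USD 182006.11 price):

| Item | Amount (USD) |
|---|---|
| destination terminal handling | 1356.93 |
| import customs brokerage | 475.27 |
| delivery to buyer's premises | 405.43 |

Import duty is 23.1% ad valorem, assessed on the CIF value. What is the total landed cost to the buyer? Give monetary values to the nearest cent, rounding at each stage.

CIF: the seller pays costs through ocean freight and marine insurance to the destination port.
The CIF price already equals the CIF value: 182006.11
Import duty = 182006.11 × 23.1% = 42043.41
Buyer bears: destination terminal 1356.93 + brokerage 475.27 + delivery 405.43 + duty 42043.41 = 44281.04
Landed cost = invoice 182006.11 + 44281.04 = 226287.15

Total landed cost: USD 226287.15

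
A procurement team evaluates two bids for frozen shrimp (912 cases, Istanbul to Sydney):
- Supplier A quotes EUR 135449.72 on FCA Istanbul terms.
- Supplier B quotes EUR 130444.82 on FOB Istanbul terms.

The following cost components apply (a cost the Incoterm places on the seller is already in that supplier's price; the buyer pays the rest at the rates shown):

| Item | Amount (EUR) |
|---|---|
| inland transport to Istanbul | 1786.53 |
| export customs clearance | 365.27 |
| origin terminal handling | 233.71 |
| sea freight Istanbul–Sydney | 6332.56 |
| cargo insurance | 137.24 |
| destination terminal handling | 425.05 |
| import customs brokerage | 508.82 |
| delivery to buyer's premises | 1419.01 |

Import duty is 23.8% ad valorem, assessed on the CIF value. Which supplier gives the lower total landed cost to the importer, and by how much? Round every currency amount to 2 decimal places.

Supplier A (FCA):
CIF value = FCA price + origin terminal + freight + insurance = 135449.72 + 233.71 + 6332.56 + 137.24 = 142153.23
Import duty = 142153.23 × 23.8% = 33832.47
Buyer bears (A): 233.71 + 6332.56 + 137.24 + 425.05 + 508.82 + 1419.01 = 9056.39
Landed cost (A) = invoice 135449.72 + 9056.39 + duty 33832.47 = 178338.58
Supplier B (FOB):
CIF value = FOB price + freight + insurance = 130444.82 + 6332.56 + 137.24 = 136914.62
Import duty = 136914.62 × 23.8% = 32585.68
Buyer bears (B): 6332.56 + 137.24 + 425.05 + 508.82 + 1419.01 = 8822.68
Landed cost (B) = invoice 130444.82 + 8822.68 + duty 32585.68 = 171853.18
Difference = |178338.58 − 171853.18| = 6485.40

Supplier B is cheaper by EUR 6485.40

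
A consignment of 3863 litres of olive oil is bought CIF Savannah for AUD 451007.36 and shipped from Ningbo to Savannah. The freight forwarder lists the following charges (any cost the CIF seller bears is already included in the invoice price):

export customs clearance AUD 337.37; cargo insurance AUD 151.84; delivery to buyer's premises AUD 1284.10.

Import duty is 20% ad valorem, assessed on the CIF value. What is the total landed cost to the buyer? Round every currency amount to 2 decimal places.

CIF: the seller pays costs through ocean freight and marine insurance to the destination port.
Already in the invoice (seller's account under CIF): export clearance, insurance — exclude.
The CIF price already equals the CIF value: 451007.36
Import duty = 451007.36 × 20% = 90201.47
Buyer bears: delivery 1284.10 + duty 90201.47 = 91485.57
Landed cost = invoice 451007.36 + 91485.57 = 542492.93

Total landed cost: AUD 542492.93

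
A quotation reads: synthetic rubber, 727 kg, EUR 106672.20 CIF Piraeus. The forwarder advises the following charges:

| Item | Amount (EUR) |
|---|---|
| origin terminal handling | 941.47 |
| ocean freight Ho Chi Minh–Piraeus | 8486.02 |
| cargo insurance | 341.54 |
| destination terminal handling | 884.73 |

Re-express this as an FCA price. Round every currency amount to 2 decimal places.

FCA price: EUR 96903.17

Not relevant to the conversion: destination terminal — on the buyer under both terms; not part of either seller's price.
From CIF to FCA, the seller no longer bears: origin terminal, freight, insurance.
FCA price = 106672.20 − 941.47 − 8486.02 − 341.54 = 96903.17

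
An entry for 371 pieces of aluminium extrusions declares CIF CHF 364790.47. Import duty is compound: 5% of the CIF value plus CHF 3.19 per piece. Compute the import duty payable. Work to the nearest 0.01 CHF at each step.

Ad valorem component: 364790.47 × 5% = 18239.52
Specific component: 371 × 3.19 = 1183.49
Import duty = 18239.52 + 1183.49 = 19423.01

Import duty: CHF 19423.01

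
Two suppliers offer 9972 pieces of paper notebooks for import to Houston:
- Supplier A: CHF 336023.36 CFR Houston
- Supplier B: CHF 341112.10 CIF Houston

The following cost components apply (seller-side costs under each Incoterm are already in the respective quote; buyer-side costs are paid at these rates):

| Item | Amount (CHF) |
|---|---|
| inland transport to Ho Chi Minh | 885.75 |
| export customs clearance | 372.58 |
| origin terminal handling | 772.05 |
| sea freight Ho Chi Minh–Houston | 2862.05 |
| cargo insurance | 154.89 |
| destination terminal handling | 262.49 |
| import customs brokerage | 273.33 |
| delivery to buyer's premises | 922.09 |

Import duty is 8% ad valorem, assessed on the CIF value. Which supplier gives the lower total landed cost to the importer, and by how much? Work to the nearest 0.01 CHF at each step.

Supplier A (CFR):
CIF value = CFR price + insurance = 336023.36 + 154.89 = 336178.25
Import duty = 336178.25 × 8% = 26894.26
Buyer bears (A): 154.89 + 262.49 + 273.33 + 922.09 = 1612.80
Landed cost (A) = invoice 336023.36 + 1612.80 + duty 26894.26 = 364530.42
Supplier B (CIF):
The CIF price already equals the CIF value: 341112.10
Import duty = 341112.10 × 8% = 27288.97
Buyer bears (B): 262.49 + 273.33 + 922.09 = 1457.91
Landed cost (B) = invoice 341112.10 + 1457.91 + duty 27288.97 = 369858.98
Difference = |364530.42 − 369858.98| = 5328.56

Supplier A is cheaper by CHF 5328.56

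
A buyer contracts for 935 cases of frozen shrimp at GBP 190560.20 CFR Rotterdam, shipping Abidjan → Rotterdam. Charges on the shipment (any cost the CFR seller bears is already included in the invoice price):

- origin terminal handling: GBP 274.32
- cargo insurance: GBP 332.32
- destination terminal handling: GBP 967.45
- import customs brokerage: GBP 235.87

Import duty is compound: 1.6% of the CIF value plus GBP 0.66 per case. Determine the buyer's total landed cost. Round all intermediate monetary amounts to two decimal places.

CFR: the seller pays costs through ocean freight to the destination port, but not insurance.
Already in the invoice (seller's account under CFR): origin terminal — exclude.
CIF value = CFR price + insurance = 190560.20 + 332.32 = 190892.52
Ad valorem component: 190892.52 × 1.6% = 3054.28
Specific component: 935 × 0.66 = 617.10
Import duty = 3054.28 + 617.10 = 3671.38
Buyer bears: insurance 332.32 + destination terminal 967.45 + brokerage 235.87 + duty 3671.38 = 5207.02
Landed cost = invoice 190560.20 + 5207.02 = 195767.22

Total landed cost: GBP 195767.22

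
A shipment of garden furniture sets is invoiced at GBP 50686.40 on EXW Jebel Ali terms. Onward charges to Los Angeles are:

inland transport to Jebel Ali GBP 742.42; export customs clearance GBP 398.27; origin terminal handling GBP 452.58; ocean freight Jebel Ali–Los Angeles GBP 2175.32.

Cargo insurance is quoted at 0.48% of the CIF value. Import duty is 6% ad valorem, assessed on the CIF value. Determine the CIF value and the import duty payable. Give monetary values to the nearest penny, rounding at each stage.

Let C be the CIF value. C = EXW price + pre-shipment costs + freight + 0.48% × C
C − 0.48% × C = 50686.40 + 742.42 + 398.27 + 452.58 + 2175.32
0.9952 × C = 54454.99
C = 54454.99 / 0.9952 = 54717.63
Insurance premium = 0.48% × 54717.63 = 262.64
Import duty = 54717.63 × 6% = 3283.06

CIF value: GBP 54717.63; import duty: GBP 3283.06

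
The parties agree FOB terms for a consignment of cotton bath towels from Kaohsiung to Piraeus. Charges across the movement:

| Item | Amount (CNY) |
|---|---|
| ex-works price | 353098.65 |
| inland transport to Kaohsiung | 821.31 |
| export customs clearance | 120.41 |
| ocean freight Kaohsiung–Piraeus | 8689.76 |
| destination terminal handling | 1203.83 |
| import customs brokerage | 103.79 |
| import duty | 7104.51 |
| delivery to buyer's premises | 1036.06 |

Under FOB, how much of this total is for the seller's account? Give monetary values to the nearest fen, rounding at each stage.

Seller's account: CNY 354040.37

FOB: the seller bears costs until goods are on board at the origin port; the buyer bears freight, insurance and all costs thereafter.
Seller's account: goods 353098.65 + inland to port 821.31 + export clearance 120.41 = 354040.37
Buyer's account: freight 8689.76 + destination terminal 1203.83 + brokerage 103.79 + duty 7104.51 + delivery 1036.06 = 18137.95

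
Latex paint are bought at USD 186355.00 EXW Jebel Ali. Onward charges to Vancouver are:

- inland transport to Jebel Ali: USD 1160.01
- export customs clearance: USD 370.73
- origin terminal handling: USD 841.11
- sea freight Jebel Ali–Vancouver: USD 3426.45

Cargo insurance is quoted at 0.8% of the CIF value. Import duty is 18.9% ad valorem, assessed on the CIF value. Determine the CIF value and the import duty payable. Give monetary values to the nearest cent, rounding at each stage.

CIF value: USD 193702.92; import duty: USD 36609.85

Let C be the CIF value. C = EXW price + pre-shipment costs + freight + 0.8% × C
C − 0.8% × C = 186355.00 + 1160.01 + 370.73 + 841.11 + 3426.45
0.992 × C = 192153.30
C = 192153.30 / 0.992 = 193702.92
Insurance premium = 0.8% × 193702.92 = 1549.62
Import duty = 193702.92 × 18.9% = 36609.85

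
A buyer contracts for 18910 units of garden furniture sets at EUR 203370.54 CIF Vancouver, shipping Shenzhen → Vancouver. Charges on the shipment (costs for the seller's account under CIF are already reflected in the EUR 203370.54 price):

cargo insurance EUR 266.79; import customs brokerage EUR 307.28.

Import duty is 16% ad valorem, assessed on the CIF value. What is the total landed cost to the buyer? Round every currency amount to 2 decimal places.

CIF: the seller pays costs through ocean freight and marine insurance to the destination port.
Already in the invoice (seller's account under CIF): insurance — exclude.
The CIF price already equals the CIF value: 203370.54
Import duty = 203370.54 × 16% = 32539.29
Buyer bears: brokerage 307.28 + duty 32539.29 = 32846.57
Landed cost = invoice 203370.54 + 32846.57 = 236217.11

Total landed cost: EUR 236217.11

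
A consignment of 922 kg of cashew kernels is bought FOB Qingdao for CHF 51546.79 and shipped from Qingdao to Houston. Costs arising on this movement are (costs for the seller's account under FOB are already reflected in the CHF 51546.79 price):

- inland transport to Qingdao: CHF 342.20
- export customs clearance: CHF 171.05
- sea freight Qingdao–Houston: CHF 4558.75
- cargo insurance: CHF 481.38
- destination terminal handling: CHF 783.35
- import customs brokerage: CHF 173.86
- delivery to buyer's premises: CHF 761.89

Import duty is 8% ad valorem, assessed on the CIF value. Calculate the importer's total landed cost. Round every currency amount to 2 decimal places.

Total landed cost: CHF 62832.97

FOB: the seller bears costs until goods are on board at the origin port; the buyer bears freight, insurance and all costs thereafter.
Already in the invoice (seller's account under FOB): inland to port, export clearance — exclude.
CIF value = FOB price + freight + insurance = 51546.79 + 4558.75 + 481.38 = 56586.92
Import duty = 56586.92 × 8% = 4526.95
Buyer bears: freight 4558.75 + insurance 481.38 + destination terminal 783.35 + brokerage 173.86 + delivery 761.89 + duty 4526.95 = 11286.18
Landed cost = invoice 51546.79 + 11286.18 = 62832.97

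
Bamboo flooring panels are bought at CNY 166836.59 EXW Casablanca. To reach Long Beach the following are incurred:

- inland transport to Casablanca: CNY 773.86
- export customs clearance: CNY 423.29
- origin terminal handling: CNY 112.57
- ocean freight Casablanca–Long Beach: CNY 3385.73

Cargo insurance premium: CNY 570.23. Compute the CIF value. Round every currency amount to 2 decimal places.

CIF value: CNY 172102.27

CIF = EXW price + pre-shipment costs + freight + insurance
CIF = 166836.59 + 773.86 + 423.29 + 112.57 + 3385.73 + 570.23 = 172102.27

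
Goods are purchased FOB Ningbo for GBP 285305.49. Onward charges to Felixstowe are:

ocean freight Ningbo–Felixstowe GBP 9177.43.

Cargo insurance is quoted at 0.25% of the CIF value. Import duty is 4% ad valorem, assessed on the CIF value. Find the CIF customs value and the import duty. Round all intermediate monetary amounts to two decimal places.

Let C be the CIF value. C = FOB price + freight + 0.25% × C
C − 0.25% × C = 285305.49 + 9177.43
0.9975 × C = 294482.92
C = 294482.92 / 0.9975 = 295220.97
Insurance premium = 0.25% × 295220.97 = 738.05
Import duty = 295220.97 × 4% = 11808.84

CIF value: GBP 295220.97; import duty: GBP 11808.84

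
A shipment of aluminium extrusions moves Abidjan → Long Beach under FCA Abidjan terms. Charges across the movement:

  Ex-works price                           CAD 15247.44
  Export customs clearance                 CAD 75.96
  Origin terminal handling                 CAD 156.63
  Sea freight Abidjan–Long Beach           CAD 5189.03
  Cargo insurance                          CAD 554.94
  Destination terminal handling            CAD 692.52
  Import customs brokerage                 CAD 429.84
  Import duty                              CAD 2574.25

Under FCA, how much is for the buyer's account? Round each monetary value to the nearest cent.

FCA: the seller delivers export-cleared goods to the carrier; the buyer bears costs from that point.
Seller's account: goods 15247.44 + export clearance 75.96 = 15323.40
Buyer's account: origin terminal 156.63 + freight 5189.03 + insurance 554.94 + destination terminal 692.52 + brokerage 429.84 + duty 2574.25 = 9597.21

Buyer's account: CAD 9597.21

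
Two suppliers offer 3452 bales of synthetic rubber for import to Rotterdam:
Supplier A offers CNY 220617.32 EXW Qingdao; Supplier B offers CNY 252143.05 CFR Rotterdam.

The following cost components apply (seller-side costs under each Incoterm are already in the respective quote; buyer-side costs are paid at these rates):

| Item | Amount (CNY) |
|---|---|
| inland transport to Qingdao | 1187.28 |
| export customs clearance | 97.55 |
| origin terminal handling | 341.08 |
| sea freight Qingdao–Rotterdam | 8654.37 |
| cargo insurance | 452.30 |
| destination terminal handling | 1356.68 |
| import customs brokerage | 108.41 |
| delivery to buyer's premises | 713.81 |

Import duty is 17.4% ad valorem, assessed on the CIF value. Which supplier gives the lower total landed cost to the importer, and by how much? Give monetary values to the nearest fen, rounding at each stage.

Supplier A is cheaper by CNY 24942.16

Supplier A (EXW):
CIF value = EXW price + inland to port + export clearance + origin terminal + freight + insurance = 220617.32 + 1187.28 + 97.55 + 341.08 + 8654.37 + 452.30 = 231349.90
Import duty = 231349.90 × 17.4% = 40254.88
Buyer bears (A): 1187.28 + 97.55 + 341.08 + 8654.37 + 452.30 + 1356.68 + 108.41 + 713.81 = 12911.48
Landed cost (A) = invoice 220617.32 + 12911.48 + duty 40254.88 = 273783.68
Supplier B (CFR):
CIF value = CFR price + insurance = 252143.05 + 452.30 = 252595.35
Import duty = 252595.35 × 17.4% = 43951.59
Buyer bears (B): 452.30 + 1356.68 + 108.41 + 713.81 = 2631.20
Landed cost (B) = invoice 252143.05 + 2631.20 + duty 43951.59 = 298725.84
Difference = |273783.68 − 298725.84| = 24942.16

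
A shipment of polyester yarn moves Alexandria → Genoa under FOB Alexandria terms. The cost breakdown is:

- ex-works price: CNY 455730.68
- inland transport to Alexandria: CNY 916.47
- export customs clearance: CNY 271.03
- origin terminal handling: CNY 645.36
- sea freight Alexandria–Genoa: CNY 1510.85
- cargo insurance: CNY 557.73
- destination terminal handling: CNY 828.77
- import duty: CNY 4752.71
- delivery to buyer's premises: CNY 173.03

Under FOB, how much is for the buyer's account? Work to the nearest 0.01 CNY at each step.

Buyer's account: CNY 7823.09

FOB: the seller bears costs until goods are on board at the origin port; the buyer bears freight, insurance and all costs thereafter.
Seller's account: goods 455730.68 + inland to port 916.47 + export clearance 271.03 + origin terminal 645.36 = 457563.54
Buyer's account: freight 1510.85 + insurance 557.73 + destination terminal 828.77 + duty 4752.71 + delivery 173.03 = 7823.09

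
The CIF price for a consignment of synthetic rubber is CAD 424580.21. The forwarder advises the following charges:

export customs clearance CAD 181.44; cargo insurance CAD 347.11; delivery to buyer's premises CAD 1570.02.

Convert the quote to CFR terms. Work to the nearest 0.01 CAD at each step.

Not relevant to the conversion: export clearance — on the seller under both CIF and CFR; already in the CIF price and stays in the CFR price. delivery — on the buyer under both terms; not part of either seller's price.
From CIF to CFR, the seller no longer bears: insurance.
CFR price = 424580.21 − 347.11 = 424233.10

CFR price: CAD 424233.10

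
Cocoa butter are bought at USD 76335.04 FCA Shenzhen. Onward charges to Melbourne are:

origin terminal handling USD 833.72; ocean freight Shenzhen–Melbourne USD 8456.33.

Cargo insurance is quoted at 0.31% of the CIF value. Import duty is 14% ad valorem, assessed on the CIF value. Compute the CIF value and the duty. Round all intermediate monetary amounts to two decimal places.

CIF value: USD 85891.35; import duty: USD 12024.79

Let C be the CIF value. C = FCA price + pre-shipment costs + freight + 0.31% × C
C − 0.31% × C = 76335.04 + 833.72 + 8456.33
0.9969 × C = 85625.09
C = 85625.09 / 0.9969 = 85891.35
Insurance premium = 0.31% × 85891.35 = 266.26
Import duty = 85891.35 × 14% = 12024.79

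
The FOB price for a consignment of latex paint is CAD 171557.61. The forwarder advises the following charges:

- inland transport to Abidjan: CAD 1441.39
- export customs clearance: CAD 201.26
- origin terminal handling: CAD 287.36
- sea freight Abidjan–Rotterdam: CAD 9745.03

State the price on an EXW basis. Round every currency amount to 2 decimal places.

Not relevant to the conversion: freight — on the buyer under both terms; not part of either seller's price.
From FOB to EXW, the seller no longer bears: inland to port, export clearance, origin terminal.
EXW price = 171557.61 − 1441.39 − 201.26 − 287.36 = 169627.60

EXW price: CAD 169627.60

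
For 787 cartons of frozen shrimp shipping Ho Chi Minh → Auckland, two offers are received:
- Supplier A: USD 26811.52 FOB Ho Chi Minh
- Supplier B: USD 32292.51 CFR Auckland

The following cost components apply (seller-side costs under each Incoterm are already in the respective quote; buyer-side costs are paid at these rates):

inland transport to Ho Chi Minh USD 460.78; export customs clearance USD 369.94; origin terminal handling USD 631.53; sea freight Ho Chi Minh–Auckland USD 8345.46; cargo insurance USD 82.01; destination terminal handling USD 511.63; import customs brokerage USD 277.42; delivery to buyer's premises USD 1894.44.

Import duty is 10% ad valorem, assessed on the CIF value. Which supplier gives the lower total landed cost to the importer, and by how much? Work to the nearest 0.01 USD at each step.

Supplier A (FOB):
CIF value = FOB price + freight + insurance = 26811.52 + 8345.46 + 82.01 = 35238.99
Import duty = 35238.99 × 10% = 3523.90
Buyer bears (A): 8345.46 + 82.01 + 511.63 + 277.42 + 1894.44 = 11110.96
Landed cost (A) = invoice 26811.52 + 11110.96 + duty 3523.90 = 41446.38
Supplier B (CFR):
CIF value = CFR price + insurance = 32292.51 + 82.01 = 32374.52
Import duty = 32374.52 × 10% = 3237.45
Buyer bears (B): 82.01 + 511.63 + 277.42 + 1894.44 = 2765.50
Landed cost (B) = invoice 32292.51 + 2765.50 + duty 3237.45 = 38295.46
Difference = |41446.38 − 38295.46| = 3150.92

Supplier B is cheaper by USD 3150.92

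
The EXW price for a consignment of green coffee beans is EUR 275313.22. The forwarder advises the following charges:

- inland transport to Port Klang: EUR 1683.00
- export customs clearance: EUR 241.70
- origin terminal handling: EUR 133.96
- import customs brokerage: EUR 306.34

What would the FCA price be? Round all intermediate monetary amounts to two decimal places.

FCA price: EUR 277237.92

Not relevant to the conversion: origin terminal, brokerage — on the buyer under both terms; not part of either seller's price.
From EXW to FCA, the seller additionally bears: inland to port, export clearance.
FCA price = 275313.22 + 1683.00 + 241.70 = 277237.92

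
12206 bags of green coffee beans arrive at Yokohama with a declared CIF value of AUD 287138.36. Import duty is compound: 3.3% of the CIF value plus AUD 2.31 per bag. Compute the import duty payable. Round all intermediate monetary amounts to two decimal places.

Import duty: AUD 37671.43

Ad valorem component: 287138.36 × 3.3% = 9475.57
Specific component: 12206 × 2.31 = 28195.86
Import duty = 9475.57 + 28195.86 = 37671.43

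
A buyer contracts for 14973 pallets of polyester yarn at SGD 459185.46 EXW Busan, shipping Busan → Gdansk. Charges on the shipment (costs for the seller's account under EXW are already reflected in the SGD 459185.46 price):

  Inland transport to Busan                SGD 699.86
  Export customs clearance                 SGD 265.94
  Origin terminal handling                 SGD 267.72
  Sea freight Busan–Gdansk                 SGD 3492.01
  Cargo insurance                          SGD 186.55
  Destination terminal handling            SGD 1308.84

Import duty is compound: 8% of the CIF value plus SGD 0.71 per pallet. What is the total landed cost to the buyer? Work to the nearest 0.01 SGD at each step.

EXW: the seller makes goods available at their premises; the buyer bears all onward costs.
CIF value = EXW price + inland to port + export clearance + origin terminal + freight + insurance = 459185.46 + 699.86 + 265.94 + 267.72 + 3492.01 + 186.55 = 464097.54
Ad valorem component: 464097.54 × 8% = 37127.80
Specific component: 14973 × 0.71 = 10630.83
Import duty = 37127.80 + 10630.83 = 47758.63
Buyer bears: inland to port 699.86 + export clearance 265.94 + origin terminal 267.72 + freight 3492.01 + insurance 186.55 + destination terminal 1308.84 + duty 47758.63 = 53979.55
Landed cost = invoice 459185.46 + 53979.55 = 513165.01

Total landed cost: SGD 513165.01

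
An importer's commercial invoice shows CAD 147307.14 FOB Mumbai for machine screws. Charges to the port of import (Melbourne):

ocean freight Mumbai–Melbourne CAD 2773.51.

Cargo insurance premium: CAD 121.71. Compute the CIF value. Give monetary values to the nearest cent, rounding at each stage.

CIF = FOB price + freight + insurance
CIF = 147307.14 + 2773.51 + 121.71 = 150202.36

CIF value: CAD 150202.36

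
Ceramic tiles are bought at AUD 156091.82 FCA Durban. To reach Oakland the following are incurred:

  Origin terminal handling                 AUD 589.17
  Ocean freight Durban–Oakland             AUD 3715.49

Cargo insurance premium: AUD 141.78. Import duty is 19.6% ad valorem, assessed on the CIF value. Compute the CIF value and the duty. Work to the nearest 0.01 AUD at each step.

CIF value: AUD 160538.26; import duty: AUD 31465.50

CIF = FCA price + pre-shipment costs + freight + insurance
CIF = 156091.82 + 589.17 + 3715.49 + 141.78 = 160538.26
Import duty = 160538.26 × 19.6% = 31465.50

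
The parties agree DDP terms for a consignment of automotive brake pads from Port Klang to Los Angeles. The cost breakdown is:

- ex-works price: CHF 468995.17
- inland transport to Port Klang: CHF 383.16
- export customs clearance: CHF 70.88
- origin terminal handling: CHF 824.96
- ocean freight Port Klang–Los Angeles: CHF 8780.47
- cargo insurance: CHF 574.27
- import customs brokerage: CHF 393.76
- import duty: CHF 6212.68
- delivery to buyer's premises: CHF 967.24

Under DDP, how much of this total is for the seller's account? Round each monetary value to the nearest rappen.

DDP: the seller bears all costs including import duty.
Seller's account: goods 468995.17 + inland to port 383.16 + export clearance 70.88 + origin terminal 824.96 + freight 8780.47 + insurance 574.27 + brokerage 393.76 + duty 6212.68 + delivery 967.24 = 487202.59
Buyer's account: 0.00

Seller's account: CHF 487202.59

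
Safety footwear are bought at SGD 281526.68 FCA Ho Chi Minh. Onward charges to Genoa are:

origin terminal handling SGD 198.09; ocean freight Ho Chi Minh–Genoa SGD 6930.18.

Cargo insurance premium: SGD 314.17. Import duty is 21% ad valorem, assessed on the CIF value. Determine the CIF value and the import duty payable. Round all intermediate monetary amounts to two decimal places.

CIF = FCA price + pre-shipment costs + freight + insurance
CIF = 281526.68 + 198.09 + 6930.18 + 314.17 = 288969.12
Import duty = 288969.12 × 21% = 60683.52

CIF value: SGD 288969.12; import duty: SGD 60683.52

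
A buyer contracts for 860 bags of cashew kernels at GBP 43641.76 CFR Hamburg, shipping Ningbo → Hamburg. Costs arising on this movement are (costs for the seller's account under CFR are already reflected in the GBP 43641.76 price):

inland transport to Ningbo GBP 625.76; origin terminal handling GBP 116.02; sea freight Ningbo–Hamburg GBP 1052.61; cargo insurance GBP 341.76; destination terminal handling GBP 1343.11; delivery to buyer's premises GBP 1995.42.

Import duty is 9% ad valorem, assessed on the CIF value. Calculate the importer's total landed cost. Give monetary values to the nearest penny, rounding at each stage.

CFR: the seller pays costs through ocean freight to the destination port, but not insurance.
Already in the invoice (seller's account under CFR): inland to port, origin terminal, freight — exclude.
CIF value = CFR price + insurance = 43641.76 + 341.76 = 43983.52
Import duty = 43983.52 × 9% = 3958.52
Buyer bears: insurance 341.76 + destination terminal 1343.11 + delivery 1995.42 + duty 3958.52 = 7638.81
Landed cost = invoice 43641.76 + 7638.81 = 51280.57

Total landed cost: GBP 51280.57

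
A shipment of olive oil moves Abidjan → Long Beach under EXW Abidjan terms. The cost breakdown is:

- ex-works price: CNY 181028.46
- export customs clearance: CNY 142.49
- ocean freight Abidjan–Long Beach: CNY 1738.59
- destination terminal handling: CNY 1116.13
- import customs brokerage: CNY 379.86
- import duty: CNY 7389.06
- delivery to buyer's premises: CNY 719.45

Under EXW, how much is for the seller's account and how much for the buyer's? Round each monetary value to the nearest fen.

Seller: CNY 181028.46; buyer: CNY 11485.58

EXW: the seller makes goods available at their premises; the buyer bears all onward costs.
Seller's account: goods 181028.46 = 181028.46
Buyer's account: export clearance 142.49 + freight 1738.59 + destination terminal 1116.13 + brokerage 379.86 + duty 7389.06 + delivery 719.45 = 11485.58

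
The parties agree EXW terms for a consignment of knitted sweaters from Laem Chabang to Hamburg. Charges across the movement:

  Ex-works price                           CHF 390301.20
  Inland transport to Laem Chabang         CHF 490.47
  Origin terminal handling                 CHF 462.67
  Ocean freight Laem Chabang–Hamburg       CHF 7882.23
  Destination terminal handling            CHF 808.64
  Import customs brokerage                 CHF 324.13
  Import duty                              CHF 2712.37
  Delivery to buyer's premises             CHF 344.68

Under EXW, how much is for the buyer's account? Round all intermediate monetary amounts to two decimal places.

Buyer's account: CHF 13025.19

EXW: the seller makes goods available at their premises; the buyer bears all onward costs.
Seller's account: goods 390301.20 = 390301.20
Buyer's account: inland to port 490.47 + origin terminal 462.67 + freight 7882.23 + destination terminal 808.64 + brokerage 324.13 + duty 2712.37 + delivery 344.68 = 13025.19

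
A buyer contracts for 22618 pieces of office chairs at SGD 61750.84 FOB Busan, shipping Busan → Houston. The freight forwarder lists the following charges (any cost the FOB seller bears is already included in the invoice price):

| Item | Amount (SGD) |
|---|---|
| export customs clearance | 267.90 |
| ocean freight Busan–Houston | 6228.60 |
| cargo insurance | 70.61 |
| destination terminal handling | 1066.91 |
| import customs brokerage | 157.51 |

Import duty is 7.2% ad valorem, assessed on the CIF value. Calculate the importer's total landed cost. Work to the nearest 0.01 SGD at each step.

Total landed cost: SGD 74174.07

FOB: the seller bears costs until goods are on board at the origin port; the buyer bears freight, insurance and all costs thereafter.
Already in the invoice (seller's account under FOB): export clearance — exclude.
CIF value = FOB price + freight + insurance = 61750.84 + 6228.60 + 70.61 = 68050.05
Import duty = 68050.05 × 7.2% = 4899.60
Buyer bears: freight 6228.60 + insurance 70.61 + destination terminal 1066.91 + brokerage 157.51 + duty 4899.60 = 12423.23
Landed cost = invoice 61750.84 + 12423.23 = 74174.07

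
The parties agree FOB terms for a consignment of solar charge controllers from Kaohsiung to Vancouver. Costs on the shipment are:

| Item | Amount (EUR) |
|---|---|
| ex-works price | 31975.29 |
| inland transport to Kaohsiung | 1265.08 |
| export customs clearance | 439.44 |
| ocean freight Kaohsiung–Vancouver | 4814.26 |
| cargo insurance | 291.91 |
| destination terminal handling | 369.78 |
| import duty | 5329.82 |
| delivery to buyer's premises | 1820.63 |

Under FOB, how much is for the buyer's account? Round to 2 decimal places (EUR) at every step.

Buyer's account: EUR 12626.40

FOB: the seller bears costs until goods are on board at the origin port; the buyer bears freight, insurance and all costs thereafter.
Seller's account: goods 31975.29 + inland to port 1265.08 + export clearance 439.44 = 33679.81
Buyer's account: freight 4814.26 + insurance 291.91 + destination terminal 369.78 + duty 5329.82 + delivery 1820.63 = 12626.40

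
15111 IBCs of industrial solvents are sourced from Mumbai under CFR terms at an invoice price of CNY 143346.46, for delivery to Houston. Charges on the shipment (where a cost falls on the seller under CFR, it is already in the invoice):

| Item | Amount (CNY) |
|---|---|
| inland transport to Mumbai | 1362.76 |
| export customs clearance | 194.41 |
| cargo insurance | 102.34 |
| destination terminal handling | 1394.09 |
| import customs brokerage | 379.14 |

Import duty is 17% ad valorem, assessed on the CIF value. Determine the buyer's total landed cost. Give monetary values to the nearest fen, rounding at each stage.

CFR: the seller pays costs through ocean freight to the destination port, but not insurance.
Already in the invoice (seller's account under CFR): inland to port, export clearance — exclude.
CIF value = CFR price + insurance = 143346.46 + 102.34 = 143448.80
Import duty = 143448.80 × 17% = 24386.30
Buyer bears: insurance 102.34 + destination terminal 1394.09 + brokerage 379.14 + duty 24386.30 = 26261.87
Landed cost = invoice 143346.46 + 26261.87 = 169608.33

Total landed cost: CNY 169608.33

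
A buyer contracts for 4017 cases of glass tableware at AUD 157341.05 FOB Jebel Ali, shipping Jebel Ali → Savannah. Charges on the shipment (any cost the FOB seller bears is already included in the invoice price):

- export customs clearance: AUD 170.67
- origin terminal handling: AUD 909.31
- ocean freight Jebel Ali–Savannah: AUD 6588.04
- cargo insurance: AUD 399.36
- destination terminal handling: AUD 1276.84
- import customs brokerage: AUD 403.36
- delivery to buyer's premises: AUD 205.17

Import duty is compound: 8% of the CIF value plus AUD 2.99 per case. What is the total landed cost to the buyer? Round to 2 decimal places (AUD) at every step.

Total landed cost: AUD 191370.93

FOB: the seller bears costs until goods are on board at the origin port; the buyer bears freight, insurance and all costs thereafter.
Already in the invoice (seller's account under FOB): export clearance, origin terminal — exclude.
CIF value = FOB price + freight + insurance = 157341.05 + 6588.04 + 399.36 = 164328.45
Ad valorem component: 164328.45 × 8% = 13146.28
Specific component: 4017 × 2.99 = 12010.83
Import duty = 13146.28 + 12010.83 = 25157.11
Buyer bears: freight 6588.04 + insurance 399.36 + destination terminal 1276.84 + brokerage 403.36 + delivery 205.17 + duty 25157.11 = 34029.88
Landed cost = invoice 157341.05 + 34029.88 = 191370.93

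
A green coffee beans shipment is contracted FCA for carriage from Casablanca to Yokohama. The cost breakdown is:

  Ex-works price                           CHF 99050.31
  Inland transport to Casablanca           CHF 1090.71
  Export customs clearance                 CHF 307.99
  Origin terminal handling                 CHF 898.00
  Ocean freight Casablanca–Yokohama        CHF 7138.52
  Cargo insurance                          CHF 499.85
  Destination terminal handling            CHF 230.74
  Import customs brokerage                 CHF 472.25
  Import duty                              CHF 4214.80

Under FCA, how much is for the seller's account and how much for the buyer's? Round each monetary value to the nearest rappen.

FCA: the seller delivers export-cleared goods to the carrier; the buyer bears costs from that point.
Seller's account: goods 99050.31 + inland to port 1090.71 + export clearance 307.99 = 100449.01
Buyer's account: origin terminal 898.00 + freight 7138.52 + insurance 499.85 + destination terminal 230.74 + brokerage 472.25 + duty 4214.80 = 13454.16

Seller: CHF 100449.01; buyer: CHF 13454.16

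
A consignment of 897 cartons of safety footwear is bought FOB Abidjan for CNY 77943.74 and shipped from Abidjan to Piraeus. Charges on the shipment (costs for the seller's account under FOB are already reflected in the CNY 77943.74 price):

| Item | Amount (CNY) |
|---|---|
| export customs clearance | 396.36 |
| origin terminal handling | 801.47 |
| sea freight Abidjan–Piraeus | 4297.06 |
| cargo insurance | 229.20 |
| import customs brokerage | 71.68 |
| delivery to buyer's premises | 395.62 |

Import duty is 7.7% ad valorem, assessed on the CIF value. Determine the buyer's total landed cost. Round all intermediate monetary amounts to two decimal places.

FOB: the seller bears costs until goods are on board at the origin port; the buyer bears freight, insurance and all costs thereafter.
Already in the invoice (seller's account under FOB): export clearance, origin terminal — exclude.
CIF value = FOB price + freight + insurance = 77943.74 + 4297.06 + 229.20 = 82470.00
Import duty = 82470.00 × 7.7% = 6350.19
Buyer bears: freight 4297.06 + insurance 229.20 + brokerage 71.68 + delivery 395.62 + duty 6350.19 = 11343.75
Landed cost = invoice 77943.74 + 11343.75 = 89287.49

Total landed cost: CNY 89287.49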